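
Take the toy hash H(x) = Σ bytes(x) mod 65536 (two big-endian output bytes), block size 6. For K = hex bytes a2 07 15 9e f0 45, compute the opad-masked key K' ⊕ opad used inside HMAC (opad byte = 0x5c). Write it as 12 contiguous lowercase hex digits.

Key hex bytes a2 07 15 9e f0 45 is exactly B = 6 bytes: K' = a2 07 15 9e f0 45.
XOR each byte with 0x5c: a2⊕5c=fe, 07⊕5c=5b, 15⊕5c=49, 9e⊕5c=c2, f0⊕5c=ac, 45⊕5c=19.

fe5b49c2ac19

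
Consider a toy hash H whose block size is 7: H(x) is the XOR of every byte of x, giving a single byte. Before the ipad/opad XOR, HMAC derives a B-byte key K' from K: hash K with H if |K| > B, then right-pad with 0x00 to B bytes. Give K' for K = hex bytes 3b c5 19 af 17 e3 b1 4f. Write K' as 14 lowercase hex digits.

|K| = 8 > B = 7, so first hash the key.
H(K): XOR 3b⊕c5⊕19⊕af⊕17⊕e3⊕b1⊕4f = 42.
Zero-pad H(K) = 42 to 7 bytes: K' = 42 00 00 00 00 00 00.

42000000000000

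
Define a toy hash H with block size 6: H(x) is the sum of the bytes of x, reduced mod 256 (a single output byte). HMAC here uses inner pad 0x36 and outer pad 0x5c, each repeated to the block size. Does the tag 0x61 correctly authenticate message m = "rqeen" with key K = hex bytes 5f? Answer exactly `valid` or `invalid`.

Key hex bytes 5f is 1 byte ≤ B = 6; zero-pad to 6 bytes: K' = 5f 00 00 00 00 00.
K' ⊕ ipad = 69 36 36 36 36 36; K' ⊕ opad = 03 5c 5c 5c 5c 5c.
Inner hash: sum = 105+54+54+54+54+54+114+113+101+101+110 = 914; mod 256 = 146 → 92.
Outer hash (recomputed tag): sum = 3+92+92+92+92+92+146 = 609; mod 256 = 97 → 61.
Recomputed tag = 61; claimed = 61 → match.

valid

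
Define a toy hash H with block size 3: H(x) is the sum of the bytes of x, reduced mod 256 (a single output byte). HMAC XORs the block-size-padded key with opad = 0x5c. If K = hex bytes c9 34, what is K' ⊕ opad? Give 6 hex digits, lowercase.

95685c

Key hex bytes c9 34 is 2 bytes ≤ B = 3; zero-pad to 3 bytes: K' = c9 34 00.
XOR each byte with 0x5c: c9⊕5c=95, 34⊕5c=68, 00⊕5c=5c.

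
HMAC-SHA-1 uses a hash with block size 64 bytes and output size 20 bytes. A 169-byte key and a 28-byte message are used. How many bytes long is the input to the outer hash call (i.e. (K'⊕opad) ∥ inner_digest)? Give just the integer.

84

Key is 169 > 64 bytes, so it is hashed to 20 bytes then zero-padded to 64: |K'| = 64.
Outer input = (K'⊕opad) ∥ H(inner) → 64 + 20 = 84 bytes.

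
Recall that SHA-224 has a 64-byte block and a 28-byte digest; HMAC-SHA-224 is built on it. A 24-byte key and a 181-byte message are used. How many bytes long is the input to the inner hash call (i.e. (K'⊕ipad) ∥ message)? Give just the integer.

245

Key is 24 ≤ 64 bytes, zero-padded: |K'| = 64.
Inner input = (K'⊕ipad) ∥ m → 64 + 181 = 245 bytes.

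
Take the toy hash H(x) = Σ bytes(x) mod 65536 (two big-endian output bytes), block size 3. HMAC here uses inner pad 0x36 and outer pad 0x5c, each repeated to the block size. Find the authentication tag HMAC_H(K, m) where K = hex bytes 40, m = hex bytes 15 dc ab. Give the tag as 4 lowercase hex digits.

0154

Key hex bytes 40 is 1 byte ≤ B = 3; zero-pad to 3 bytes: K' = 40 00 00.
K' ⊕ ipad = 76 36 36.  K' ⊕ opad = 1c 5c 5c.
Inner input = (K'⊕ipad) ∥ m = 76 36 36 ∥ 15 dc ab.
Inner hash: sum = 118+54+54+21+220+171 = 638 → 02 7e.
Outer input = (K'⊕opad) ∥ inner = 1c 5c 5c ∥ 02 7e.
Outer hash (tag): sum = 28+92+92+2+126 = 340 → 01 54.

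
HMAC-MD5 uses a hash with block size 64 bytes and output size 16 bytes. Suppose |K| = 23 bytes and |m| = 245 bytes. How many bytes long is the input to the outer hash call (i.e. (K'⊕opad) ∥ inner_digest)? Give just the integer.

80

Key is 23 ≤ 64 bytes, zero-padded: |K'| = 64.
Outer input = (K'⊕opad) ∥ H(inner) → 64 + 16 = 80 bytes.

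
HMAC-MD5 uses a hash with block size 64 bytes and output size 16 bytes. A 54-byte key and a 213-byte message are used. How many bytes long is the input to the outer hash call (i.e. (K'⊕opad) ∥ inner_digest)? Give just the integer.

Key is 54 ≤ 64 bytes, zero-padded: |K'| = 64.
Outer input = (K'⊕opad) ∥ H(inner) → 64 + 16 = 80 bytes.

80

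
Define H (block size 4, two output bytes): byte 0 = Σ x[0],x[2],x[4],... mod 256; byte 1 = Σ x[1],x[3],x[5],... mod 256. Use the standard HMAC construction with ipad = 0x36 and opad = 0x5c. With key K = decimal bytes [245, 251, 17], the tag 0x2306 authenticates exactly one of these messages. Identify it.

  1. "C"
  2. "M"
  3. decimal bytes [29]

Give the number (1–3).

1

Key decimal bytes [245, 251, 17] = f5 fb 11 is 3 bytes ≤ B = 4; zero-pad to 4 bytes: K' = f5 fb 11 00.
K' ⊕ ipad = c3 cd 27 36; K' ⊕ opad = a9 a7 4d 5c.
m1: inner = H(c3 cd 27 36 43) = 2d 03; tag = H(a9 a7 4d 5c 2d 03) = 2306 ← matches
m2: inner = H(c3 cd 27 36 4d) = 37 03; tag = H(a9 a7 4d 5c 37 03) = 2d06
m3: inner = H(c3 cd 27 36 1d) = 07 03; tag = H(a9 a7 4d 5c 07 03) = fd06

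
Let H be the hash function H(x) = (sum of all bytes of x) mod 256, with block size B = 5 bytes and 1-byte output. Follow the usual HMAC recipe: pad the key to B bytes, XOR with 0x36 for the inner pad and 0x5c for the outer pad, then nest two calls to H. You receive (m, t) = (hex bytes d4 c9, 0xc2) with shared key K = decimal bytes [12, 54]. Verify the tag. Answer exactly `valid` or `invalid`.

invalid

Key decimal bytes [12, 54] = 0c 36 is 2 bytes ≤ B = 5; zero-pad to 5 bytes: K' = 0c 36 00 00 00.
K' ⊕ ipad = 3a 00 36 36 36; K' ⊕ opad = 50 6a 5c 5c 5c.
Inner hash: sum = 58+0+54+54+54+212+201 = 633; mod 256 = 121 → 79.
Outer hash (recomputed tag): sum = 80+106+92+92+92+121 = 583; mod 256 = 71 → 47.
Recomputed tag = 47; claimed = c2 → mismatch.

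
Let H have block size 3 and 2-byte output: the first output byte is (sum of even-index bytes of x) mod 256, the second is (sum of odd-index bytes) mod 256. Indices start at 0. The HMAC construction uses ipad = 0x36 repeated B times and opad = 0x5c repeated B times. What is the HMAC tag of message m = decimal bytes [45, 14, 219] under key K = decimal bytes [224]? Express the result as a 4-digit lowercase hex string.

5676

Key decimal bytes [224] = e0 is 1 byte ≤ B = 3; zero-pad to 3 bytes: K' = e0 00 00.
K' ⊕ ipad = d6 36 36.  K' ⊕ opad = bc 5c 5c.
Inner input = (K'⊕ipad) ∥ m = d6 36 36 ∥ 2d 0e db.
Inner hash: even-index sum = 282 mod 256 = 26; odd-index sum = 318 mod 256 = 62 → 1a 3e.
Outer input = (K'⊕opad) ∥ inner = bc 5c 5c ∥ 1a 3e.
Outer hash (tag): even-index sum = 342 mod 256 = 86; odd-index sum = 118 mod 256 = 118 → 56 76.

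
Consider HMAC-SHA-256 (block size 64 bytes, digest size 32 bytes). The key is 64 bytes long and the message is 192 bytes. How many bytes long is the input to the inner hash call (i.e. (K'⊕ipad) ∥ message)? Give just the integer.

Key is 64 ≤ 64 bytes, zero-padded: |K'| = 64.
Inner input = (K'⊕ipad) ∥ m → 64 + 192 = 256 bytes.

256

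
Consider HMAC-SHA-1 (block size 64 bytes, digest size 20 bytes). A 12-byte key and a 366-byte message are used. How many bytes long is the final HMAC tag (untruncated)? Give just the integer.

The tag is one SHA-1 digest: 20 bytes.

20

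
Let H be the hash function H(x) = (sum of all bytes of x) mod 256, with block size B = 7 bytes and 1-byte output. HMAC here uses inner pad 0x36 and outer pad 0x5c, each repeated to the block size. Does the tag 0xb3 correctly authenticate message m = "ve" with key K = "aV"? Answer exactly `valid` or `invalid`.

Key "aV" = 61 56 is 2 bytes ≤ B = 7; zero-pad to 7 bytes: K' = 61 56 00 00 00 00 00.
K' ⊕ ipad = 57 60 36 36 36 36 36; K' ⊕ opad = 3d 0a 5c 5c 5c 5c 5c.
Inner hash: sum = 87+96+54+54+54+54+54+118+101 = 672; mod 256 = 160 → a0.
Outer hash (recomputed tag): sum = 61+10+92+92+92+92+92+160 = 691; mod 256 = 179 → b3.
Recomputed tag = b3; claimed = b3 → match.

valid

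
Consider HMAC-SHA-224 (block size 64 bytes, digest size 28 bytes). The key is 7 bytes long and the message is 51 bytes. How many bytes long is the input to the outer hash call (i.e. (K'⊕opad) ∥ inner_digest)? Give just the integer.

92

Key is 7 ≤ 64 bytes, zero-padded: |K'| = 64.
Outer input = (K'⊕opad) ∥ H(inner) → 64 + 28 = 92 bytes.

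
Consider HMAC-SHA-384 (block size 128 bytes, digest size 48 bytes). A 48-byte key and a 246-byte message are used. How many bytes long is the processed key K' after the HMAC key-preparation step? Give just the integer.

128

Key is 48 ≤ 128 bytes, zero-padded: |K'| = 128.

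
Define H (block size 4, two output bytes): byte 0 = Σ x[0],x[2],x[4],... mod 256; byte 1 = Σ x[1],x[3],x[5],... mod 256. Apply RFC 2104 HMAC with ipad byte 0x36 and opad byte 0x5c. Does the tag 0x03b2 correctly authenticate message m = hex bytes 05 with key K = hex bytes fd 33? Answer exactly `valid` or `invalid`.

invalid

Key hex bytes fd 33 is 2 bytes ≤ B = 4; zero-pad to 4 bytes: K' = fd 33 00 00.
K' ⊕ ipad = cb 05 36 36; K' ⊕ opad = a1 6f 5c 5c.
Inner hash: even-index sum = 262 mod 256 = 6; odd-index sum = 59 mod 256 = 59 → 06 3b.
Outer hash (recomputed tag): even-index sum = 259 mod 256 = 3; odd-index sum = 262 mod 256 = 6 → 03 06.
Recomputed tag = 0306; claimed = 03b2 → mismatch.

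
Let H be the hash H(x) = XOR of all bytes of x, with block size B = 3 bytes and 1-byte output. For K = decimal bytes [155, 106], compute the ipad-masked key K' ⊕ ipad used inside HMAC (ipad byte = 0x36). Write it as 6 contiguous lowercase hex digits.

ad5c36

Key decimal bytes [155, 106] = 9b 6a is 2 bytes ≤ B = 3; zero-pad to 3 bytes: K' = 9b 6a 00.
XOR each byte with 0x36: 9b⊕36=ad, 6a⊕36=5c, 00⊕36=36.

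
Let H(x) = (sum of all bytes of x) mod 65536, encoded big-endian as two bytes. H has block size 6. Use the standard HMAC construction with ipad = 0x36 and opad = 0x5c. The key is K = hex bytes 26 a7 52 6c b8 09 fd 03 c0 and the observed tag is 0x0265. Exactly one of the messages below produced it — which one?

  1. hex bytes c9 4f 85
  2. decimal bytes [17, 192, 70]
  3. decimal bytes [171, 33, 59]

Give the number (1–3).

Key hex bytes 26 a7 52 6c b8 09 fd 03 c0 is 9 bytes > B = 6, so hash it first: H(key) = 04 0c, then zero-pad to 6 bytes: K' = 04 0c 00 00 00 00.
K' ⊕ ipad = 32 3a 36 36 36 36; K' ⊕ opad = 58 50 5c 5c 5c 5c.
m1: inner = H(32 3a 36 36 36 36 c9 4f 85) = 02 e1; tag = H(58 50 5c 5c 5c 5c 02 e1) = 02fb
m2: inner = H(32 3a 36 36 36 36 11 c0 46) = 02 5b; tag = H(58 50 5c 5c 5c 5c 02 5b) = 0275
m3: inner = H(32 3a 36 36 36 36 ab 21 3b) = 02 4b; tag = H(58 50 5c 5c 5c 5c 02 4b) = 0265 ← matches

3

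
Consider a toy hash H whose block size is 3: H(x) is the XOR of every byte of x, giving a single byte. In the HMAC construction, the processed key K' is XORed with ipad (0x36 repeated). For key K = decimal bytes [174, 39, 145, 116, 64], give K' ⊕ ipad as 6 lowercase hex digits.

Key decimal bytes [174, 39, 145, 116, 64] = ae 27 91 74 40 is 5 bytes > B = 3, so hash it first: H(key) = 2c, then zero-pad to 3 bytes: K' = 2c 00 00.
XOR each byte with 0x36: 2c⊕36=1a, 00⊕36=36, 00⊕36=36.

1a3636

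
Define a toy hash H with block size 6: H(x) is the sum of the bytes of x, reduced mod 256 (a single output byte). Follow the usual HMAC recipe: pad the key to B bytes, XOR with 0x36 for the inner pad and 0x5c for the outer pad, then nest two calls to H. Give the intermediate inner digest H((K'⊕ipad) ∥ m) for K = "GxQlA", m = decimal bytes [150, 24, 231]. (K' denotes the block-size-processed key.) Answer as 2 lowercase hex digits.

c2

Key "GxQlA" = 47 78 51 6c 41 is 5 bytes ≤ B = 6; zero-pad to 6 bytes: K' = 47 78 51 6c 41 00.
K' ⊕ ipad = 71 4e 67 5a 77 36.
Inner input = 71 4e 67 5a 77 36 ∥ 96 18 e7.
Inner hash: sum = 113+78+103+90+119+54+150+24+231 = 962; mod 256 = 194 → c2.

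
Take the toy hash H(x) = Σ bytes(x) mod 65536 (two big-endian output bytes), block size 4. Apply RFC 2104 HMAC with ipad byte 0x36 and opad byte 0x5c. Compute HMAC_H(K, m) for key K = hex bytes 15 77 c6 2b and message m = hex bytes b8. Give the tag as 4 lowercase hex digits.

01b0

Key hex bytes 15 77 c6 2b is exactly B = 4 bytes: K' = 15 77 c6 2b.
K' ⊕ ipad = 23 41 f0 1d.  K' ⊕ opad = 49 2b 9a 77.
Inner input = (K'⊕ipad) ∥ m = 23 41 f0 1d ∥ b8.
Inner hash: sum = 35+65+240+29+184 = 553 → 02 29.
Outer input = (K'⊕opad) ∥ inner = 49 2b 9a 77 ∥ 02 29.
Outer hash (tag): sum = 73+43+154+119+2+41 = 432 → 01 b0.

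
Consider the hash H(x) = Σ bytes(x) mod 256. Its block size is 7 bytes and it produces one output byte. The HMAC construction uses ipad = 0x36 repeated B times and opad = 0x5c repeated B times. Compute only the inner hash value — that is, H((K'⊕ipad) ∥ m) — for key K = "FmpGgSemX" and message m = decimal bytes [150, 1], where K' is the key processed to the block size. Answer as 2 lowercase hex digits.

53

Key "FmpGgSemX" = 46 6d 70 47 67 53 65 6d 58 is 9 bytes > B = 7, so hash it first: H(key) = 4e, then zero-pad to 7 bytes: K' = 4e 00 00 00 00 00 00.
K' ⊕ ipad = 78 36 36 36 36 36 36.
Inner input = 78 36 36 36 36 36 36 ∥ 96 01.
Inner hash: sum = 120+54+54+54+54+54+54+150+1 = 595; mod 256 = 83 → 53.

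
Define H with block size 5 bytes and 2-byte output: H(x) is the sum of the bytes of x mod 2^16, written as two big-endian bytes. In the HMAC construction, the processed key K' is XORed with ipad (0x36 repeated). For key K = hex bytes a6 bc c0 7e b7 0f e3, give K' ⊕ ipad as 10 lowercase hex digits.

327f363636

Key hex bytes a6 bc c0 7e b7 0f e3 is 7 bytes > B = 5, so hash it first: H(key) = 04 49, then zero-pad to 5 bytes: K' = 04 49 00 00 00.
XOR each byte with 0x36: 04⊕36=32, 49⊕36=7f, 00⊕36=36, 00⊕36=36, 00⊕36=36.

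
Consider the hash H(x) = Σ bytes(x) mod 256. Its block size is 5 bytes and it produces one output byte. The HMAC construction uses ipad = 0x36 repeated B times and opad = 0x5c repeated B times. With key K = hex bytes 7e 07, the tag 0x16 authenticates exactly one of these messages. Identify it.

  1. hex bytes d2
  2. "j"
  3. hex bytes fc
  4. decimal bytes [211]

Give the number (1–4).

2

Key hex bytes 7e 07 is 2 bytes ≤ B = 5; zero-pad to 5 bytes: K' = 7e 07 00 00 00.
K' ⊕ ipad = 48 31 36 36 36; K' ⊕ opad = 22 5b 5c 5c 5c.
m1: inner = H(48 31 36 36 36 d2) = ed; tag = H(22 5b 5c 5c 5c ed) = 7e
m2: inner = H(48 31 36 36 36 6a) = 85; tag = H(22 5b 5c 5c 5c 85) = 16 ← matches
m3: inner = H(48 31 36 36 36 fc) = 17; tag = H(22 5b 5c 5c 5c 17) = a8
m4: inner = H(48 31 36 36 36 d3) = ee; tag = H(22 5b 5c 5c 5c ee) = 7f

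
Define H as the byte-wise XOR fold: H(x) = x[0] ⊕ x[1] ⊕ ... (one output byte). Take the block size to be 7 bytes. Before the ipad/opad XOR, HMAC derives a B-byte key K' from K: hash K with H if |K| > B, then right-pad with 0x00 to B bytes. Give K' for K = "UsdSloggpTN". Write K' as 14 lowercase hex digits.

78000000000000

|K| = 11 > B = 7, so first hash the key.
H(K): XOR 55⊕73⊕64⊕53⊕6c⊕6f⊕67⊕67⊕70⊕54⊕4e = 78.
Zero-pad H(K) = 78 to 7 bytes: K' = 78 00 00 00 00 00 00.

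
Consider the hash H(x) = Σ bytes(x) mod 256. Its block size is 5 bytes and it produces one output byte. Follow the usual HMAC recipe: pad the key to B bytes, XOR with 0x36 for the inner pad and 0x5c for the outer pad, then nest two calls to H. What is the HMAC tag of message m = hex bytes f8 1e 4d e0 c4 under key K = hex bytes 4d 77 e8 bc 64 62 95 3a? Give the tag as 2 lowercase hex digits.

Key hex bytes 4d 77 e8 bc 64 62 95 3a is 8 bytes > B = 5, so hash it first: H(key) = fd, then zero-pad to 5 bytes: K' = fd 00 00 00 00.
K' ⊕ ipad = cb 36 36 36 36.  K' ⊕ opad = a1 5c 5c 5c 5c.
Inner input = (K'⊕ipad) ∥ m = cb 36 36 36 36 ∥ f8 1e 4d e0 c4.
Inner hash: sum = 203+54+54+54+54+248+30+77+224+196 = 1194; mod 256 = 170 → aa.
Outer input = (K'⊕opad) ∥ inner = a1 5c 5c 5c 5c ∥ aa.
Outer hash (tag): sum = 161+92+92+92+92+170 = 699; mod 256 = 187 → bb.

bb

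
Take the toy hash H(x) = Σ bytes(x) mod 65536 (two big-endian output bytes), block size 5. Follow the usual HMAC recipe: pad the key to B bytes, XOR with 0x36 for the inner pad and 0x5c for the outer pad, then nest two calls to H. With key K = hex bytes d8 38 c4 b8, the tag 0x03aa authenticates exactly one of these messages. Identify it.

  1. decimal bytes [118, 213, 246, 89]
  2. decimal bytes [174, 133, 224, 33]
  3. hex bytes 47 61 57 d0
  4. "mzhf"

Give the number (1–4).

2

Key hex bytes d8 38 c4 b8 is 4 bytes ≤ B = 5; zero-pad to 5 bytes: K' = d8 38 c4 b8 00.
K' ⊕ ipad = ee 0e f2 8e 36; K' ⊕ opad = 84 64 98 e4 5c.
m1: inner = H(ee 0e f2 8e 36 76 d5 f6 59) = 05 4c; tag = H(84 64 98 e4 5c 05 4c) = 0311
m2: inner = H(ee 0e f2 8e 36 ae 85 e0 21) = 04 e6; tag = H(84 64 98 e4 5c 04 e6) = 03aa ← matches
m3: inner = H(ee 0e f2 8e 36 47 61 57 d0) = 04 81; tag = H(84 64 98 e4 5c 04 81) = 0345
m4: inner = H(ee 0e f2 8e 36 6d 7a 68 66) = 04 67; tag = H(84 64 98 e4 5c 04 67) = 032b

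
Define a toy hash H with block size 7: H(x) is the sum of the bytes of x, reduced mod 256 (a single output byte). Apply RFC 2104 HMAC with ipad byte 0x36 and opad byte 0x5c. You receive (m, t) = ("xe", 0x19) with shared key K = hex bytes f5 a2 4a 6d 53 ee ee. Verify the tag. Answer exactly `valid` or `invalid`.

Key hex bytes f5 a2 4a 6d 53 ee ee is exactly B = 7 bytes: K' = f5 a2 4a 6d 53 ee ee.
K' ⊕ ipad = c3 94 7c 5b 65 d8 d8; K' ⊕ opad = a9 fe 16 31 0f b2 b2.
Inner hash: sum = 195+148+124+91+101+216+216+120+101 = 1312; mod 256 = 32 → 20.
Outer hash (recomputed tag): sum = 169+254+22+49+15+178+178+32 = 897; mod 256 = 129 → 81.
Recomputed tag = 81; claimed = 19 → mismatch.

invalid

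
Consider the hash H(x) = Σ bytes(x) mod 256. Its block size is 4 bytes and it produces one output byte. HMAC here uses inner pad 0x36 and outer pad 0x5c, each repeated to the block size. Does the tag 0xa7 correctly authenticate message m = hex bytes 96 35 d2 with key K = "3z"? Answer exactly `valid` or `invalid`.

valid

Key "3z" = 33 7a is 2 bytes ≤ B = 4; zero-pad to 4 bytes: K' = 33 7a 00 00.
K' ⊕ ipad = 05 4c 36 36; K' ⊕ opad = 6f 26 5c 5c.
Inner hash: sum = 5+76+54+54+150+53+210 = 602; mod 256 = 90 → 5a.
Outer hash (recomputed tag): sum = 111+38+92+92+90 = 423; mod 256 = 167 → a7.
Recomputed tag = a7; claimed = a7 → match.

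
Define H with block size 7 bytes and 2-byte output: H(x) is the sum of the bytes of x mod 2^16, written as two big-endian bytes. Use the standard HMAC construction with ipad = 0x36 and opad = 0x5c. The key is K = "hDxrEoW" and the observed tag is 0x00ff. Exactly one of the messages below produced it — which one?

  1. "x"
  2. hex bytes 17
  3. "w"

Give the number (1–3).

Key "hDxrEoW" = 68 44 78 72 45 6f 57 is exactly B = 7 bytes: K' = 68 44 78 72 45 6f 57.
K' ⊕ ipad = 5e 72 4e 44 73 59 61; K' ⊕ opad = 34 18 24 2e 19 33 0b.
m1: inner = H(5e 72 4e 44 73 59 61 78) = 03 07; tag = H(34 18 24 2e 19 33 0b 03 07) = 00ff ← matches
m2: inner = H(5e 72 4e 44 73 59 61 17) = 02 a6; tag = H(34 18 24 2e 19 33 0b 02 a6) = 019d
m3: inner = H(5e 72 4e 44 73 59 61 77) = 03 06; tag = H(34 18 24 2e 19 33 0b 03 06) = 00fe

1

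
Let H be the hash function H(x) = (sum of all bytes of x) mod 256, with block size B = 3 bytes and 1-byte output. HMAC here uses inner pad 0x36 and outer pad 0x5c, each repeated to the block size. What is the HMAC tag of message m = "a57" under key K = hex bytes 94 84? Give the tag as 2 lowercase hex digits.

53

Key hex bytes 94 84 is 2 bytes ≤ B = 3; zero-pad to 3 bytes: K' = 94 84 00.
K' ⊕ ipad = a2 b2 36.  K' ⊕ opad = c8 d8 5c.
Inner input = (K'⊕ipad) ∥ m = a2 b2 36 ∥ 61 35 37.
Inner hash: sum = 162+178+54+97+53+55 = 599; mod 256 = 87 → 57.
Outer input = (K'⊕opad) ∥ inner = c8 d8 5c ∥ 57.
Outer hash (tag): sum = 200+216+92+87 = 595; mod 256 = 83 → 53.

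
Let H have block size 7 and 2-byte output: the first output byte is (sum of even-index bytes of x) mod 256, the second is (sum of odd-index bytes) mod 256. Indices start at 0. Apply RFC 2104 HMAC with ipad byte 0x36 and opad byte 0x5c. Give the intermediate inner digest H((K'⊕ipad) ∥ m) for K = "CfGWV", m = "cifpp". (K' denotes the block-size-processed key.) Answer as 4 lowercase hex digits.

Key "CfGWV" = 43 66 47 57 56 is 5 bytes ≤ B = 7; zero-pad to 7 bytes: K' = 43 66 47 57 56 00 00.
K' ⊕ ipad = 75 50 71 61 60 36 36.
Inner input = 75 50 71 61 60 36 36 ∥ 63 69 66 70 70.
Inner hash: even-index sum = 597 mod 256 = 85; odd-index sum = 544 mod 256 = 32 → 55 20.

5520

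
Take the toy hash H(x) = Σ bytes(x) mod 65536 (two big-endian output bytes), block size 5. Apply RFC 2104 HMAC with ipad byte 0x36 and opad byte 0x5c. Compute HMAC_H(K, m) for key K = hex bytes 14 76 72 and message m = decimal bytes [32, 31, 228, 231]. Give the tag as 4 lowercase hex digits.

Key hex bytes 14 76 72 is 3 bytes ≤ B = 5; zero-pad to 5 bytes: K' = 14 76 72 00 00.
K' ⊕ ipad = 22 40 44 36 36.  K' ⊕ opad = 48 2a 2e 5c 5c.
Inner input = (K'⊕ipad) ∥ m = 22 40 44 36 36 ∥ 20 1f e4 e7.
Inner hash: sum = 34+64+68+54+54+32+31+228+231 = 796 → 03 1c.
Outer input = (K'⊕opad) ∥ inner = 48 2a 2e 5c 5c ∥ 03 1c.
Outer hash (tag): sum = 72+42+46+92+92+3+28 = 375 → 01 77.

0177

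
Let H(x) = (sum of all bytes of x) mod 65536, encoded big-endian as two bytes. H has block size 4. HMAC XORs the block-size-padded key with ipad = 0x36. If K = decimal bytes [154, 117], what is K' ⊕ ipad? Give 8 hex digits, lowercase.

Key decimal bytes [154, 117] = 9a 75 is 2 bytes ≤ B = 4; zero-pad to 4 bytes: K' = 9a 75 00 00.
XOR each byte with 0x36: 9a⊕36=ac, 75⊕36=43, 00⊕36=36, 00⊕36=36.

ac433636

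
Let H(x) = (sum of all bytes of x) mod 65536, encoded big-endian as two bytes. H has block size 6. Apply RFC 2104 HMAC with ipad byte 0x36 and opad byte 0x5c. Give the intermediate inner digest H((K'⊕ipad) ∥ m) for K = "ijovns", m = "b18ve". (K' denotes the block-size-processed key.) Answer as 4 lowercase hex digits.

0397

Key "ijovns" = 69 6a 6f 76 6e 73 is exactly B = 6 bytes: K' = 69 6a 6f 76 6e 73.
K' ⊕ ipad = 5f 5c 59 40 58 45.
Inner input = 5f 5c 59 40 58 45 ∥ 62 31 38 76 65.
Inner hash: sum = 95+92+89+64+88+69+98+49+56+118+101 = 919 → 03 97.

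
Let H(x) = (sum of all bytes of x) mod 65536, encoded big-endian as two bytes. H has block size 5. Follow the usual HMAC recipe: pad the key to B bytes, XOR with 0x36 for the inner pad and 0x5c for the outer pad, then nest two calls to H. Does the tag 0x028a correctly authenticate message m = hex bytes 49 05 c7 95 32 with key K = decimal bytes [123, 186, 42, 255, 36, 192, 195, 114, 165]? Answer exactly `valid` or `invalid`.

Key decimal bytes [123, 186, 42, 255, 36, 192, 195, 114, 165] = 7b ba 2a ff 24 c0 c3 72 a5 is 9 bytes > B = 5, so hash it first: H(key) = 05 1c, then zero-pad to 5 bytes: K' = 05 1c 00 00 00.
K' ⊕ ipad = 33 2a 36 36 36; K' ⊕ opad = 59 40 5c 5c 5c.
Inner hash: sum = 51+42+54+54+54+73+5+199+149+50 = 731 → 02 db.
Outer hash (recomputed tag): sum = 89+64+92+92+92+2+219 = 650 → 02 8a.
Recomputed tag = 028a; claimed = 028a → match.

valid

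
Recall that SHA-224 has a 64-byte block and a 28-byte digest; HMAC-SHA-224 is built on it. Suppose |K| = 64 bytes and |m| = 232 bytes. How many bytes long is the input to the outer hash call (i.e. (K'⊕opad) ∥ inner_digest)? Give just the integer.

Key is 64 ≤ 64 bytes, zero-padded: |K'| = 64.
Outer input = (K'⊕opad) ∥ H(inner) → 64 + 28 = 92 bytes.

92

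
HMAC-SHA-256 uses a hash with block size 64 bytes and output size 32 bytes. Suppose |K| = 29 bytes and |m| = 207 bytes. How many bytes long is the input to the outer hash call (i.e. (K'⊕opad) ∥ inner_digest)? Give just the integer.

Key is 29 ≤ 64 bytes, zero-padded: |K'| = 64.
Outer input = (K'⊕opad) ∥ H(inner) → 64 + 32 = 96 bytes.

96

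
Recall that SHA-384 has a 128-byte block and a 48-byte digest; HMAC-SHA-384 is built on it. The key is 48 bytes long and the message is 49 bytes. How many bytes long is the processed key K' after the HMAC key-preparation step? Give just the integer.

128

Key is 48 ≤ 128 bytes, zero-padded: |K'| = 128.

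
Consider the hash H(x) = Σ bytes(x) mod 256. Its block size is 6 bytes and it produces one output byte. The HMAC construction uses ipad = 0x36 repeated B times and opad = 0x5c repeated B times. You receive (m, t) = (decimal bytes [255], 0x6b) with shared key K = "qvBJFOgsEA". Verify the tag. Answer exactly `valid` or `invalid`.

valid

Key "qvBJFOgsEA" = 71 76 42 4a 46 4f 67 73 45 41 is 10 bytes > B = 6, so hash it first: H(key) = 68, then zero-pad to 6 bytes: K' = 68 00 00 00 00 00.
K' ⊕ ipad = 5e 36 36 36 36 36; K' ⊕ opad = 34 5c 5c 5c 5c 5c.
Inner hash: sum = 94+54+54+54+54+54+255 = 619; mod 256 = 107 → 6b.
Outer hash (recomputed tag): sum = 52+92+92+92+92+92+107 = 619; mod 256 = 107 → 6b.
Recomputed tag = 6b; claimed = 6b → match.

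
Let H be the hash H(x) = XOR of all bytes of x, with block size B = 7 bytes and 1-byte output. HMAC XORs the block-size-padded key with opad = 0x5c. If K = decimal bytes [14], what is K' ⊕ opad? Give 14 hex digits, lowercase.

Key decimal bytes [14] = 0e is 1 byte ≤ B = 7; zero-pad to 7 bytes: K' = 0e 00 00 00 00 00 00.
XOR each byte with 0x5c: 0e⊕5c=52, 00⊕5c=5c, 00⊕5c=5c, 00⊕5c=5c, 00⊕5c=5c, 00⊕5c=5c, 00⊕5c=5c.

525c5c5c5c5c5c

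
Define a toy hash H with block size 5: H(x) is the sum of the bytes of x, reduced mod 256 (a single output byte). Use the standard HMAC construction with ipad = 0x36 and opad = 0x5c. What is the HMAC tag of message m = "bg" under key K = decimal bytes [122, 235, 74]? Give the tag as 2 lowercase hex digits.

85

Key decimal bytes [122, 235, 74] = 7a eb 4a is 3 bytes ≤ B = 5; zero-pad to 5 bytes: K' = 7a eb 4a 00 00.
K' ⊕ ipad = 4c dd 7c 36 36.  K' ⊕ opad = 26 b7 16 5c 5c.
Inner input = (K'⊕ipad) ∥ m = 4c dd 7c 36 36 ∥ 62 67.
Inner hash: sum = 76+221+124+54+54+98+103 = 730; mod 256 = 218 → da.
Outer input = (K'⊕opad) ∥ inner = 26 b7 16 5c 5c ∥ da.
Outer hash (tag): sum = 38+183+22+92+92+218 = 645; mod 256 = 133 → 85.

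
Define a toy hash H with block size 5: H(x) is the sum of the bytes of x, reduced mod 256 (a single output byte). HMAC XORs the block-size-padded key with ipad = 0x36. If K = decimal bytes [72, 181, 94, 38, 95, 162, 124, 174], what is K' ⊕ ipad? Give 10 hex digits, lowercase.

9a36363636

Key decimal bytes [72, 181, 94, 38, 95, 162, 124, 174] = 48 b5 5e 26 5f a2 7c ae is 8 bytes > B = 5, so hash it first: H(key) = ac, then zero-pad to 5 bytes: K' = ac 00 00 00 00.
XOR each byte with 0x36: ac⊕36=9a, 00⊕36=36, 00⊕36=36, 00⊕36=36, 00⊕36=36.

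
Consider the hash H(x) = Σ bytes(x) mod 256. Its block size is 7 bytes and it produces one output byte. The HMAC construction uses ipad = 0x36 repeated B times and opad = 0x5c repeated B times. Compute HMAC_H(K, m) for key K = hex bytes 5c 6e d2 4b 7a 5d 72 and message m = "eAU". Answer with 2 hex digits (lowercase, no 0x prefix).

45

Key hex bytes 5c 6e d2 4b 7a 5d 72 is exactly B = 7 bytes: K' = 5c 6e d2 4b 7a 5d 72.
K' ⊕ ipad = 6a 58 e4 7d 4c 6b 44.  K' ⊕ opad = 00 32 8e 17 26 01 2e.
Inner input = (K'⊕ipad) ∥ m = 6a 58 e4 7d 4c 6b 44 ∥ 65 41 55.
Inner hash: sum = 106+88+228+125+76+107+68+101+65+85 = 1049; mod 256 = 25 → 19.
Outer input = (K'⊕opad) ∥ inner = 00 32 8e 17 26 01 2e ∥ 19.
Outer hash (tag): sum = 0+50+142+23+38+1+46+25 = 325; mod 256 = 69 → 45.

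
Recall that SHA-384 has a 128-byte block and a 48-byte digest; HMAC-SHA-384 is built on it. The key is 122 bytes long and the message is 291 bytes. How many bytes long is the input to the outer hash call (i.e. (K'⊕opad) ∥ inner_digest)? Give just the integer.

Key is 122 ≤ 128 bytes, zero-padded: |K'| = 128.
Outer input = (K'⊕opad) ∥ H(inner) → 128 + 48 = 176 bytes.

176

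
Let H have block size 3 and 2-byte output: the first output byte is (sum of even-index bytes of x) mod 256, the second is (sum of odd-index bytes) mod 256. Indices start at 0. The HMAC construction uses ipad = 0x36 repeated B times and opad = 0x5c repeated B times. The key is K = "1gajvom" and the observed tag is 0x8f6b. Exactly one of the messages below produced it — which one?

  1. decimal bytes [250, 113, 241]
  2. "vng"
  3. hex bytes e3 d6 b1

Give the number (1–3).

Key "1gajvom" = 31 67 61 6a 76 6f 6d is 7 bytes > B = 3, so hash it first: H(key) = 75 40, then zero-pad to 3 bytes: K' = 75 40 00.
K' ⊕ ipad = 43 76 36; K' ⊕ opad = 29 1c 5c.
m1: inner = H(43 76 36 fa 71 f1) = ea 61; tag = H(29 1c 5c ea 61) = e606
m2: inner = H(43 76 36 76 6e 67) = e7 53; tag = H(29 1c 5c e7 53) = d803
m3: inner = H(43 76 36 e3 d6 b1) = 4f 0a; tag = H(29 1c 5c 4f 0a) = 8f6b ← matches

3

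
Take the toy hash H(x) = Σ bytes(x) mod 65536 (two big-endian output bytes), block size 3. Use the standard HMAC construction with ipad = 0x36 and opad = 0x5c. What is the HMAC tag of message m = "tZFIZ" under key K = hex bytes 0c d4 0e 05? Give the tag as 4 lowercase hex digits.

0251

Key hex bytes 0c d4 0e 05 is 4 bytes > B = 3, so hash it first: H(key) = 00 f3, then zero-pad to 3 bytes: K' = 00 f3 00.
K' ⊕ ipad = 36 c5 36.  K' ⊕ opad = 5c af 5c.
Inner input = (K'⊕ipad) ∥ m = 36 c5 36 ∥ 74 5a 46 49 5a.
Inner hash: sum = 54+197+54+116+90+70+73+90 = 744 → 02 e8.
Outer input = (K'⊕opad) ∥ inner = 5c af 5c ∥ 02 e8.
Outer hash (tag): sum = 92+175+92+2+232 = 593 → 02 51.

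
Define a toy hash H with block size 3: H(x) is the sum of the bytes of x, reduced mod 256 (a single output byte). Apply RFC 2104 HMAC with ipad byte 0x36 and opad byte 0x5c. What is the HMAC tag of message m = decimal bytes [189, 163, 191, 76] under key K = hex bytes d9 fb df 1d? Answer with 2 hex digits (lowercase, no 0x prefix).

Key hex bytes d9 fb df 1d is 4 bytes > B = 3, so hash it first: H(key) = d0, then zero-pad to 3 bytes: K' = d0 00 00.
K' ⊕ ipad = e6 36 36.  K' ⊕ opad = 8c 5c 5c.
Inner input = (K'⊕ipad) ∥ m = e6 36 36 ∥ bd a3 bf 4c.
Inner hash: sum = 230+54+54+189+163+191+76 = 957; mod 256 = 189 → bd.
Outer input = (K'⊕opad) ∥ inner = 8c 5c 5c ∥ bd.
Outer hash (tag): sum = 140+92+92+189 = 513; mod 256 = 1 → 01.

01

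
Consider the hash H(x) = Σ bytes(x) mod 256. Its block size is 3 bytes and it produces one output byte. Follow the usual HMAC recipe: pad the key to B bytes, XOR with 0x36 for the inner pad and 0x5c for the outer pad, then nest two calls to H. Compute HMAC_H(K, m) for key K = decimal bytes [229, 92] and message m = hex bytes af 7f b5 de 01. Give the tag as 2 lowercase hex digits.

4a

Key decimal bytes [229, 92] = e5 5c is 2 bytes ≤ B = 3; zero-pad to 3 bytes: K' = e5 5c 00.
K' ⊕ ipad = d3 6a 36.  K' ⊕ opad = b9 00 5c.
Inner input = (K'⊕ipad) ∥ m = d3 6a 36 ∥ af 7f b5 de 01.
Inner hash: sum = 211+106+54+175+127+181+222+1 = 1077; mod 256 = 53 → 35.
Outer input = (K'⊕opad) ∥ inner = b9 00 5c ∥ 35.
Outer hash (tag): sum = 185+0+92+53 = 330; mod 256 = 74 → 4a.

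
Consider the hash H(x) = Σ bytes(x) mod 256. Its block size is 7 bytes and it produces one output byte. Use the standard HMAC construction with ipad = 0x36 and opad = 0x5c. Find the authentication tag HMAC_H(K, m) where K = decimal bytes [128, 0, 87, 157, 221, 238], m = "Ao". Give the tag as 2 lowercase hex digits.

34

Key decimal bytes [128, 0, 87, 157, 221, 238] = 80 00 57 9d dd ee is 6 bytes ≤ B = 7; zero-pad to 7 bytes: K' = 80 00 57 9d dd ee 00.
K' ⊕ ipad = b6 36 61 ab eb d8 36.  K' ⊕ opad = dc 5c 0b c1 81 b2 5c.
Inner input = (K'⊕ipad) ∥ m = b6 36 61 ab eb d8 36 ∥ 41 6f.
Inner hash: sum = 182+54+97+171+235+216+54+65+111 = 1185; mod 256 = 161 → a1.
Outer input = (K'⊕opad) ∥ inner = dc 5c 0b c1 81 b2 5c ∥ a1.
Outer hash (tag): sum = 220+92+11+193+129+178+92+161 = 1076; mod 256 = 52 → 34.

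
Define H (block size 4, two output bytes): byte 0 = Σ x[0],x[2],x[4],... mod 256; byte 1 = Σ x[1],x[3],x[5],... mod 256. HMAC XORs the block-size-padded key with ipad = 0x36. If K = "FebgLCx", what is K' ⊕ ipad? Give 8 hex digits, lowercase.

5a393636

Key "FebgLCx" = 46 65 62 67 4c 43 78 is 7 bytes > B = 4, so hash it first: H(key) = 6c 0f, then zero-pad to 4 bytes: K' = 6c 0f 00 00.
XOR each byte with 0x36: 6c⊕36=5a, 0f⊕36=39, 00⊕36=36, 00⊕36=36.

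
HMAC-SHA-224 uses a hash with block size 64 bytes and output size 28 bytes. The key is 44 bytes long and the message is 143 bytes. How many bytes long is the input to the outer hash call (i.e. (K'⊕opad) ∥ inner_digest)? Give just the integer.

92

Key is 44 ≤ 64 bytes, zero-padded: |K'| = 64.
Outer input = (K'⊕opad) ∥ H(inner) → 64 + 28 = 92 bytes.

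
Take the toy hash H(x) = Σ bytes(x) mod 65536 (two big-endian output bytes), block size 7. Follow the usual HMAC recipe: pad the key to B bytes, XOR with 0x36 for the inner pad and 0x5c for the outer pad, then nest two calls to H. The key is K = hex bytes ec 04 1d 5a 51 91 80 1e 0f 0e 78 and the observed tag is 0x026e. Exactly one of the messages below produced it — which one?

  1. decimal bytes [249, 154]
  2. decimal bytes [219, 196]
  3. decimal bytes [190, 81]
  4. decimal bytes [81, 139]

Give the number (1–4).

Key hex bytes ec 04 1d 5a 51 91 80 1e 0f 0e 78 is 11 bytes > B = 7, so hash it first: H(key) = 03 7c, then zero-pad to 7 bytes: K' = 03 7c 00 00 00 00 00.
K' ⊕ ipad = 35 4a 36 36 36 36 36; K' ⊕ opad = 5f 20 5c 5c 5c 5c 5c.
m1: inner = H(35 4a 36 36 36 36 36 f9 9a) = 03 20; tag = H(5f 20 5c 5c 5c 5c 5c 03 20) = 026e ← matches
m2: inner = H(35 4a 36 36 36 36 36 db c4) = 03 2c; tag = H(5f 20 5c 5c 5c 5c 5c 03 2c) = 027a
m3: inner = H(35 4a 36 36 36 36 36 be 51) = 02 9c; tag = H(5f 20 5c 5c 5c 5c 5c 02 9c) = 02e9
m4: inner = H(35 4a 36 36 36 36 36 51 8b) = 02 69; tag = H(5f 20 5c 5c 5c 5c 5c 02 69) = 02b6

1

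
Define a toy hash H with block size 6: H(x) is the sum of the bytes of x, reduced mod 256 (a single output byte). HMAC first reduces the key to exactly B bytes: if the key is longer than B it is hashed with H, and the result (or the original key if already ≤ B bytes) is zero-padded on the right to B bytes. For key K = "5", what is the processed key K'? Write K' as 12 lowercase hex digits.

Key "5" = 35 is 1 byte ≤ B = 6; zero-pad to 6 bytes: K' = 35 00 00 00 00 00.

350000000000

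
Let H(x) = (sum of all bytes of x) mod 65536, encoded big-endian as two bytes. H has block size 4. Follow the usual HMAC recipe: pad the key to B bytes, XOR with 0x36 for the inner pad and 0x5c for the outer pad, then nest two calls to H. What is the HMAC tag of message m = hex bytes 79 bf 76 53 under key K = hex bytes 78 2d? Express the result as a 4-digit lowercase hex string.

0225

Key hex bytes 78 2d is 2 bytes ≤ B = 4; zero-pad to 4 bytes: K' = 78 2d 00 00.
K' ⊕ ipad = 4e 1b 36 36.  K' ⊕ opad = 24 71 5c 5c.
Inner input = (K'⊕ipad) ∥ m = 4e 1b 36 36 ∥ 79 bf 76 53.
Inner hash: sum = 78+27+54+54+121+191+118+83 = 726 → 02 d6.
Outer input = (K'⊕opad) ∥ inner = 24 71 5c 5c ∥ 02 d6.
Outer hash (tag): sum = 36+113+92+92+2+214 = 549 → 02 25.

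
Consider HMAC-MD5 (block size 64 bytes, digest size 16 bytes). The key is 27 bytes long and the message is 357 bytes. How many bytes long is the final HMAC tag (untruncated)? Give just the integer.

The tag is one MD5 digest: 16 bytes.

16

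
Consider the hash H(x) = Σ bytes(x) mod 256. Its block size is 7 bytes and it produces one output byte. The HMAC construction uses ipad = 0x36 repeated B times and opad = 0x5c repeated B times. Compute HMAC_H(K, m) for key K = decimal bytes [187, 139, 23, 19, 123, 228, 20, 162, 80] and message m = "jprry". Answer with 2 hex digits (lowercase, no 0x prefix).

0f

Key decimal bytes [187, 139, 23, 19, 123, 228, 20, 162, 80] = bb 8b 17 13 7b e4 14 a2 50 is 9 bytes > B = 7, so hash it first: H(key) = d5, then zero-pad to 7 bytes: K' = d5 00 00 00 00 00 00.
K' ⊕ ipad = e3 36 36 36 36 36 36.  K' ⊕ opad = 89 5c 5c 5c 5c 5c 5c.
Inner input = (K'⊕ipad) ∥ m = e3 36 36 36 36 36 36 ∥ 6a 70 72 72 79.
Inner hash: sum = 227+54+54+54+54+54+54+106+112+114+114+121 = 1118; mod 256 = 94 → 5e.
Outer input = (K'⊕opad) ∥ inner = 89 5c 5c 5c 5c 5c 5c ∥ 5e.
Outer hash (tag): sum = 137+92+92+92+92+92+92+94 = 783; mod 256 = 15 → 0f.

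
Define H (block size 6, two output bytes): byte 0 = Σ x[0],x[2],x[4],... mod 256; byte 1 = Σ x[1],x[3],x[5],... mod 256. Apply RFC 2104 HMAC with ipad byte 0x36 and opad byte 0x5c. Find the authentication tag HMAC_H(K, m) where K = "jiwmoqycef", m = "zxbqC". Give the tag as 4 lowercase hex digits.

cd7f

Key "jiwmoqycef" = 6a 69 77 6d 6f 71 79 63 65 66 is 10 bytes > B = 6, so hash it first: H(key) = 2e 10, then zero-pad to 6 bytes: K' = 2e 10 00 00 00 00.
K' ⊕ ipad = 18 26 36 36 36 36.  K' ⊕ opad = 72 4c 5c 5c 5c 5c.
Inner input = (K'⊕ipad) ∥ m = 18 26 36 36 36 36 ∥ 7a 78 62 71 43.
Inner hash: even-index sum = 419 mod 256 = 163; odd-index sum = 379 mod 256 = 123 → a3 7b.
Outer input = (K'⊕opad) ∥ inner = 72 4c 5c 5c 5c 5c ∥ a3 7b.
Outer hash (tag): even-index sum = 461 mod 256 = 205; odd-index sum = 383 mod 256 = 127 → cd 7f.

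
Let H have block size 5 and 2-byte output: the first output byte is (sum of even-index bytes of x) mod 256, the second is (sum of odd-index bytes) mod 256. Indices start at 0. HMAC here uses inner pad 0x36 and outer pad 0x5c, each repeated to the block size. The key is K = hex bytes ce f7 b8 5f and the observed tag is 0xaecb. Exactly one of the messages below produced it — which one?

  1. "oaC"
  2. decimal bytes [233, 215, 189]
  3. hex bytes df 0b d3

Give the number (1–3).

Key hex bytes ce f7 b8 5f is 4 bytes ≤ B = 5; zero-pad to 5 bytes: K' = ce f7 b8 5f 00.
K' ⊕ ipad = f8 c1 8e 69 36; K' ⊕ opad = 92 ab e4 03 5c.
m1: inner = H(f8 c1 8e 69 36 6f 61 43) = 1d dc; tag = H(92 ab e4 03 5c 1d dc) = aecb ← matches
m2: inner = H(f8 c1 8e 69 36 e9 d7 bd) = 93 d0; tag = H(92 ab e4 03 5c 93 d0) = a241
m3: inner = H(f8 c1 8e 69 36 df 0b d3) = c7 dc; tag = H(92 ab e4 03 5c c7 dc) = ae75

1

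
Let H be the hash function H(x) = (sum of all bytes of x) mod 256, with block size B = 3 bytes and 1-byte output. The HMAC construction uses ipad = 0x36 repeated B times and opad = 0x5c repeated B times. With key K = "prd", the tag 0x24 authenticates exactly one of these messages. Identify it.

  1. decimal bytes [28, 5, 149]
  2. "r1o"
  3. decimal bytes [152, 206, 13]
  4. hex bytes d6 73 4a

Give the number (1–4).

Key "prd" = 70 72 64 is exactly B = 3 bytes: K' = 70 72 64.
K' ⊕ ipad = 46 44 52; K' ⊕ opad = 2c 2e 38.
m1: inner = H(46 44 52 1c 05 95) = 92; tag = H(2c 2e 38 92) = 24 ← matches
m2: inner = H(46 44 52 72 31 6f) = ee; tag = H(2c 2e 38 ee) = 80
m3: inner = H(46 44 52 98 ce 0d) = 4f; tag = H(2c 2e 38 4f) = e1
m4: inner = H(46 44 52 d6 73 4a) = 6f; tag = H(2c 2e 38 6f) = 01

1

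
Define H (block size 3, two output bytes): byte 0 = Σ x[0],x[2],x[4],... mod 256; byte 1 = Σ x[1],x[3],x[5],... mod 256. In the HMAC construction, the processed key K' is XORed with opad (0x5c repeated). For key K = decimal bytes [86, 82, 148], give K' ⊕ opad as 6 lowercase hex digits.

Key decimal bytes [86, 82, 148] = 56 52 94 is exactly B = 3 bytes: K' = 56 52 94.
XOR each byte with 0x5c: 56⊕5c=0a, 52⊕5c=0e, 94⊕5c=c8.

0a0ec8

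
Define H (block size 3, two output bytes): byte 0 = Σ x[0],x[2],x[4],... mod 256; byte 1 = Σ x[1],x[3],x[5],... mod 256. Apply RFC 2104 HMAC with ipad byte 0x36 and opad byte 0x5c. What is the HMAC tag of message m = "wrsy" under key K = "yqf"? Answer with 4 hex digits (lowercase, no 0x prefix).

Key "yqf" = 79 71 66 is exactly B = 3 bytes: K' = 79 71 66.
K' ⊕ ipad = 4f 47 50.  K' ⊕ opad = 25 2d 3a.
Inner input = (K'⊕ipad) ∥ m = 4f 47 50 ∥ 77 72 73 79.
Inner hash: even-index sum = 394 mod 256 = 138; odd-index sum = 305 mod 256 = 49 → 8a 31.
Outer input = (K'⊕opad) ∥ inner = 25 2d 3a ∥ 8a 31.
Outer hash (tag): even-index sum = 144 mod 256 = 144; odd-index sum = 183 mod 256 = 183 → 90 b7.

90b7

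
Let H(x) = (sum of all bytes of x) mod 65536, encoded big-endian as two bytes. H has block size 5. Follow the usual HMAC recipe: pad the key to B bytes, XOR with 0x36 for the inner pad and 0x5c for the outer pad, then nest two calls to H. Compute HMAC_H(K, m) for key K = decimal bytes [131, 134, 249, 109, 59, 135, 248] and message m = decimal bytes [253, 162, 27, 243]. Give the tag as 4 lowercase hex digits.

0284

Key decimal bytes [131, 134, 249, 109, 59, 135, 248] = 83 86 f9 6d 3b 87 f8 is 7 bytes > B = 5, so hash it first: H(key) = 04 29, then zero-pad to 5 bytes: K' = 04 29 00 00 00.
K' ⊕ ipad = 32 1f 36 36 36.  K' ⊕ opad = 58 75 5c 5c 5c.
Inner input = (K'⊕ipad) ∥ m = 32 1f 36 36 36 ∥ fd a2 1b f3.
Inner hash: sum = 50+31+54+54+54+253+162+27+243 = 928 → 03 a0.
Outer input = (K'⊕opad) ∥ inner = 58 75 5c 5c 5c ∥ 03 a0.
Outer hash (tag): sum = 88+117+92+92+92+3+160 = 644 → 02 84.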